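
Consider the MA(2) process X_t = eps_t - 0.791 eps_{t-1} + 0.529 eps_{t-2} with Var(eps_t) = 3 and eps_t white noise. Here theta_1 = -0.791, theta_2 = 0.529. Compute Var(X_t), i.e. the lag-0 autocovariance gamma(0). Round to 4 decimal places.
\gamma(0) = 5.7166

For an MA(q) process X_t = eps_t + sum_i theta_i eps_{t-i} with
Var(eps_t) = sigma^2, the variance is
  gamma(0) = sigma^2 * (1 + sum_i theta_i^2).
  sum_i theta_i^2 = (-0.791)^2 + (0.529)^2 = 0.625681 + 0.279841 = 0.905522.
  gamma(0) = 3 * (1 + 0.905522) = 3 * 1.905522 = 5.716566, which rounds to 5.7166.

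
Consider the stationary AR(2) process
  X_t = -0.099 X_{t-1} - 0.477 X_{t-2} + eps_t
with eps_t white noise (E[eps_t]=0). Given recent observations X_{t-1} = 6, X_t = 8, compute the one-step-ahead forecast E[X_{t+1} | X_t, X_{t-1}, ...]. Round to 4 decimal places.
E[X_{t+1} \mid \mathcal F_t] = -3.6540

For an AR(p) model X_t = c + sum_i phi_i X_{t-i} + eps_t, the
one-step-ahead conditional mean is
  E[X_{t+1} | X_t, ...] = c + sum_i phi_i X_{t+1-i}.
Substitute known values:
  E[X_{t+1} | ...] = (-0.099) * (8) + (-0.477) * (6)
                   = -3.6540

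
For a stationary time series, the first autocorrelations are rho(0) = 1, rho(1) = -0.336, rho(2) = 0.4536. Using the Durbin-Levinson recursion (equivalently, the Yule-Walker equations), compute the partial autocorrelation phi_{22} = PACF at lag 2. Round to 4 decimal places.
\phi_{22} = 0.3841

The PACF at lag k is phi_{kk}, the last component of the solution
to the Yule-Walker system G_k phi = r_k where
  (G_k)_{ij} = rho(|i - j|), (r_k)_i = rho(i), i,j = 1..k.
Equivalently, Durbin-Levinson gives phi_{kk} iteratively:
  phi_{11} = rho(1)
  phi_{kk} = [rho(k) - sum_{j=1..k-1} phi_{k-1,j} rho(k-j)]
            / [1 - sum_{j=1..k-1} phi_{k-1,j} rho(j)],
  phi_{k,j} = phi_{k-1,j} - phi_{kk} phi_{k-1,k-j},  j = 1..k-1.
Step k = 1:
  phi_11 = rho(1) = -0.336.
Step k = 2:
  phi_22 = [rho(2) - phi_11 rho(1)] / [1 - phi_11 rho(1)] = [0.4536 - (-0.336)(-0.336)] / [1 - (-0.336)(-0.336)]
         = 0.340704 / 0.887104 = 0.3841.
Therefore phi_{22} = 0.3841.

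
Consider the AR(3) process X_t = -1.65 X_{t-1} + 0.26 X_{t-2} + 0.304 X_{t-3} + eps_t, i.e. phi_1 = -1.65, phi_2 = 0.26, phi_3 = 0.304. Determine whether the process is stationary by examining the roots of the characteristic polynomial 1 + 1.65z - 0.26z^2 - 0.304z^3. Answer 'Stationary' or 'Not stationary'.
\text{Not stationary}

The AR(p) characteristic polynomial is P(z) = 1 + 1.65z - 0.26z^2 - 0.304z^3.
Stationarity requires all roots to lie outside the unit circle, i.e. |z| > 1 for every root.
Degree 3: look for a simple real root z0 first, then factor out (1 - z/z0) and solve the remaining quadratic.
Testing z0 = -2.5: P(-2.5) = 1 + (1.65)(-2.5) + (-0.26)(-2.5)^2 + (-0.304)(-2.5)^3
  = 1 + (-4.125) + (-1.625) + (4.75) = 0.  So z_0 = -2.5 is a root, |z_0| = 2.5.
Divide out the factor (1 + 0.4 z) = (1 - z/z0) (since 1/z0 = -0.4):
  P(z) = (1 + 0.4 z)(1 + (1.25) z + (-0.76) z^2)
  [check: z-coef 1.25 - (-0.4) = 1.65; z^2-coef -0.76 - (-0.4)(1.25) = -0.26; z^3-coef -(-0.4)(-0.76) = -0.304.]
Remaining roots from the quadratic factor 1 + (1.25) z + (-0.76) z^2:
  Set 1 + (1.25) z + (-0.76) z^2 = 0, i.e. a z^2 + b z + c = 0 with a = -0.76, b = 1.25, c = 1.
  Discriminant D = b^2 - 4ac = (1.25)^2 - 4*(-0.76)*1 = 1.5625 - (-3.04) = 4.6025.
  D >= 0, so the roots are real: z = (-b +/- sqrt(D)) / (2a) = (-1.25 +/- 2.145344) / (-1.52).
    z_1 = (-1.25 + 2.145344) / (-1.52) = -0.589,   |z_1| = 0.589.
    z_2 = (-1.25 - 2.145344) / (-1.52) = 2.2338,   |z_2| = 2.2338.
Moduli of all roots: 2.5000, 0.5890, 2.2338.
All moduli strictly greater than 1? No.
Verdict: Not stationary.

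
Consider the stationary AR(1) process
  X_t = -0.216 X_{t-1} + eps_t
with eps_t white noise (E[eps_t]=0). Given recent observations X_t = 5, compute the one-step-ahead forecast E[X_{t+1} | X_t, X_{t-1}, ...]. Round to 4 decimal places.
E[X_{t+1} \mid \mathcal F_t] = -1.0800

For an AR(p) model X_t = c + sum_i phi_i X_{t-i} + eps_t, the
one-step-ahead conditional mean is
  E[X_{t+1} | X_t, ...] = c + sum_i phi_i X_{t+1-i}.
Substitute known values:
  E[X_{t+1} | ...] = (-0.216) * (5)
                   = -1.0800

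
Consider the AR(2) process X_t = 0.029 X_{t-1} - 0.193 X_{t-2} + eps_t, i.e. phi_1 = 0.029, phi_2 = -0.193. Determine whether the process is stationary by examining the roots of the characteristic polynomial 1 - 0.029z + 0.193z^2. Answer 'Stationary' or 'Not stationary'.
\text{Stationary}

The AR(p) characteristic polynomial is P(z) = 1 - 0.029z + 0.193z^2.
Stationarity requires all roots to lie outside the unit circle, i.e. |z| > 1 for every root.
Set 1 + (-0.029) z + (0.193) z^2 = 0, i.e. a z^2 + b z + c = 0 with a = 0.193, b = -0.029, c = 1.
Discriminant D = b^2 - 4ac = (-0.029)^2 - 4*(0.193)*1 = 0.000841 - (0.772) = -0.771159.
D < 0, so the roots are the complex-conjugate pair z = (-b +/- i sqrt(-D)) / (2a) = 0.0751 +/- 2.275i.
For a conjugate pair |z|^2 = z * conj(z) = (product of roots) = c/a = 1/(0.193) = 5.181347, so |z| = sqrt(5.181347) = 2.2763 for both roots.
Moduli of all roots: 2.2763, 2.2763.
All moduli strictly greater than 1? Yes.
Verdict: Stationary.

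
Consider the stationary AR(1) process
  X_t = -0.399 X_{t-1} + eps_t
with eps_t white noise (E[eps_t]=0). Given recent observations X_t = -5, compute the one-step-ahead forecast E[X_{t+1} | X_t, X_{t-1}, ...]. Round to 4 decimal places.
E[X_{t+1} \mid \mathcal F_t] = 1.9950

For an AR(p) model X_t = c + sum_i phi_i X_{t-i} + eps_t, the
one-step-ahead conditional mean is
  E[X_{t+1} | X_t, ...] = c + sum_i phi_i X_{t+1-i}.
Substitute known values:
  E[X_{t+1} | ...] = (-0.399) * (-5)
                   = 1.9950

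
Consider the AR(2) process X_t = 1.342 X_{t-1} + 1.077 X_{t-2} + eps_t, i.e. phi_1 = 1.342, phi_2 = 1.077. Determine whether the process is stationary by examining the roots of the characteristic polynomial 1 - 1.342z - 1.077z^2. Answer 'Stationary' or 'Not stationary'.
\text{Not stationary}

The AR(p) characteristic polynomial is P(z) = 1 - 1.342z - 1.077z^2.
Stationarity requires all roots to lie outside the unit circle, i.e. |z| > 1 for every root.
Set 1 + (-1.342) z + (-1.077) z^2 = 0, i.e. a z^2 + b z + c = 0 with a = -1.077, b = -1.342, c = 1.
Discriminant D = b^2 - 4ac = (-1.342)^2 - 4*(-1.077)*1 = 1.800964 - (-4.308) = 6.108964.
D >= 0, so the roots are real: z = (-b +/- sqrt(D)) / (2a) = (1.342 +/- 2.471632) / (-2.154).
  z_1 = (1.342 + 2.471632) / (-2.154) = -1.7705,   |z_1| = 1.7705.
  z_2 = (1.342 - 2.471632) / (-2.154) = 0.5244,   |z_2| = 0.5244.
Moduli of all roots: 1.7705, 0.5244.
All moduli strictly greater than 1? No.
Verdict: Not stationary.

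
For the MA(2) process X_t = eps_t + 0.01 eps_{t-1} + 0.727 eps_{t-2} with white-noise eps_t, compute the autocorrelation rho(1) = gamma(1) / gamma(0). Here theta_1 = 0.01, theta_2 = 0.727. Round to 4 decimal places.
\rho(1) = 0.0113

For an MA(q) process with theta_0 = 1, the autocovariance is
  gamma(k) = sigma^2 * sum_{i=0..q-k} theta_i * theta_{i+k},
and rho(k) = gamma(k) / gamma(0). Sigma^2 cancels.
  numerator   = (1)*(0.01) + (0.01)*(0.727) = 0.01727.
  denominator = (1)^2 + (0.01)^2 + (0.727)^2 = 1.528629.
  rho(1) = 0.01727 / 1.528629 = 0.0113.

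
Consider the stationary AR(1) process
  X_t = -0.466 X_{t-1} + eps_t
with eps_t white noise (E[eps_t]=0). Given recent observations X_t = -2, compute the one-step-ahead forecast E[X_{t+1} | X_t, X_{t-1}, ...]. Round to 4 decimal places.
E[X_{t+1} \mid \mathcal F_t] = 0.9320

For an AR(p) model X_t = c + sum_i phi_i X_{t-i} + eps_t, the
one-step-ahead conditional mean is
  E[X_{t+1} | X_t, ...] = c + sum_i phi_i X_{t+1-i}.
Substitute known values:
  E[X_{t+1} | ...] = (-0.466) * (-2)
                   = 0.9320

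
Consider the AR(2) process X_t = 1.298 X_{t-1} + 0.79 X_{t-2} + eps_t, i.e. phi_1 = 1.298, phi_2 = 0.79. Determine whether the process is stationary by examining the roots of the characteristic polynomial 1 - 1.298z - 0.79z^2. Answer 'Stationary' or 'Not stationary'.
\text{Not stationary}

The AR(p) characteristic polynomial is P(z) = 1 - 1.298z - 0.79z^2.
Stationarity requires all roots to lie outside the unit circle, i.e. |z| > 1 for every root.
Set 1 + (-1.298) z + (-0.79) z^2 = 0, i.e. a z^2 + b z + c = 0 with a = -0.79, b = -1.298, c = 1.
Discriminant D = b^2 - 4ac = (-1.298)^2 - 4*(-0.79)*1 = 1.684804 - (-3.16) = 4.844804.
D >= 0, so the roots are real: z = (-b +/- sqrt(D)) / (2a) = (1.298 +/- 2.201092) / (-1.58).
  z_1 = (1.298 + 2.201092) / (-1.58) = -2.2146,   |z_1| = 2.2146.
  z_2 = (1.298 - 2.201092) / (-1.58) = 0.5716,   |z_2| = 0.5716.
Moduli of all roots: 2.2146, 0.5716.
All moduli strictly greater than 1? No.
Verdict: Not stationary.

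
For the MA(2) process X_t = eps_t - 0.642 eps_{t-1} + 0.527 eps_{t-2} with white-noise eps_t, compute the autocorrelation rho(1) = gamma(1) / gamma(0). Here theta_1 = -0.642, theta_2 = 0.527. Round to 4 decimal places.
\rho(1) = -0.5801

For an MA(q) process with theta_0 = 1, the autocovariance is
  gamma(k) = sigma^2 * sum_{i=0..q-k} theta_i * theta_{i+k},
and rho(k) = gamma(k) / gamma(0). Sigma^2 cancels.
  numerator   = (1)*(-0.642) + (-0.642)*(0.527) = -0.980334.
  denominator = (1)^2 + (-0.642)^2 + (0.527)^2 = 1.689893.
  rho(1) = -0.980334 / 1.689893 = -0.5801.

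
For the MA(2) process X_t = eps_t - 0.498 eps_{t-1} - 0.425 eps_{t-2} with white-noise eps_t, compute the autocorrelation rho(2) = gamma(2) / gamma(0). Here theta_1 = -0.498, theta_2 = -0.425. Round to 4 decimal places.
\rho(2) = -0.2975

For an MA(q) process with theta_0 = 1, the autocovariance is
  gamma(k) = sigma^2 * sum_{i=0..q-k} theta_i * theta_{i+k},
and rho(k) = gamma(k) / gamma(0). Sigma^2 cancels.
  numerator   = (1)*(-0.425) = -0.425.
  denominator = (1)^2 + (-0.498)^2 + (-0.425)^2 = 1.428629.
  rho(2) = -0.425 / 1.428629 = -0.2975.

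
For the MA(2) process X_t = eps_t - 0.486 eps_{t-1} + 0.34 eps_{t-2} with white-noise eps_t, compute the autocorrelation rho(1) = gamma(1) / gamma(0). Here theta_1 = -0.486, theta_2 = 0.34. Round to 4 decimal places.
\rho(1) = -0.4818

For an MA(q) process with theta_0 = 1, the autocovariance is
  gamma(k) = sigma^2 * sum_{i=0..q-k} theta_i * theta_{i+k},
and rho(k) = gamma(k) / gamma(0). Sigma^2 cancels.
  numerator   = (1)*(-0.486) + (-0.486)*(0.34) = -0.65124.
  denominator = (1)^2 + (-0.486)^2 + (0.34)^2 = 1.351796.
  rho(1) = -0.65124 / 1.351796 = -0.4818.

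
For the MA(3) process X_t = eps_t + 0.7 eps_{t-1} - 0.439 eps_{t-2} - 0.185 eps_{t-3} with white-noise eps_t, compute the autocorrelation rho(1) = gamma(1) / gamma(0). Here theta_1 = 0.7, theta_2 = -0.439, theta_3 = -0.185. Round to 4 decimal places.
\rho(1) = 0.2760

For an MA(q) process with theta_0 = 1, the autocovariance is
  gamma(k) = sigma^2 * sum_{i=0..q-k} theta_i * theta_{i+k},
and rho(k) = gamma(k) / gamma(0). Sigma^2 cancels.
  numerator   = (1)*(0.7) + (0.7)*(-0.439) + (-0.439)*(-0.185) = 0.473915.
  denominator = (1)^2 + (0.7)^2 + (-0.439)^2 + (-0.185)^2 = 1.716946.
  rho(1) = 0.473915 / 1.716946 = 0.2760.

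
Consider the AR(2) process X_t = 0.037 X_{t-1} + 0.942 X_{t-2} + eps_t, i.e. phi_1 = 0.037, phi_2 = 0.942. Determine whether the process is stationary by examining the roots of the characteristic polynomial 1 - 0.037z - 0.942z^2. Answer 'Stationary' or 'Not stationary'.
\text{Stationary}

The AR(p) characteristic polynomial is P(z) = 1 - 0.037z - 0.942z^2.
Stationarity requires all roots to lie outside the unit circle, i.e. |z| > 1 for every root.
Set 1 + (-0.037) z + (-0.942) z^2 = 0, i.e. a z^2 + b z + c = 0 with a = -0.942, b = -0.037, c = 1.
Discriminant D = b^2 - 4ac = (-0.037)^2 - 4*(-0.942)*1 = 0.001369 - (-3.768) = 3.769369.
D >= 0, so the roots are real: z = (-b +/- sqrt(D)) / (2a) = (0.037 +/- 1.941486) / (-1.884).
  z_1 = (0.037 + 1.941486) / (-1.884) = -1.0502,   |z_1| = 1.0502.
  z_2 = (0.037 - 1.941486) / (-1.884) = 1.0109,   |z_2| = 1.0109.
Moduli of all roots: 1.0502, 1.0109.
All moduli strictly greater than 1? Yes.
Verdict: Stationary.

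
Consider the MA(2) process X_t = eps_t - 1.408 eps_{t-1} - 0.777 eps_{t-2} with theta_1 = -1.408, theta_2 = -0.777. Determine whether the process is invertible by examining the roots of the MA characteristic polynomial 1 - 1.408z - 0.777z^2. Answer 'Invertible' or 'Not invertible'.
\text{Not invertible}

The MA(q) characteristic polynomial is P(z) = 1 - 1.408z - 0.777z^2.
Invertibility requires all roots to lie outside the unit circle, i.e. |z| > 1 for every root.
Set 1 + (-1.408) z + (-0.777) z^2 = 0, i.e. a z^2 + b z + c = 0 with a = -0.777, b = -1.408, c = 1.
Discriminant D = b^2 - 4ac = (-1.408)^2 - 4*(-0.777)*1 = 1.982464 - (-3.108) = 5.090464.
D >= 0, so the roots are real: z = (-b +/- sqrt(D)) / (2a) = (1.408 +/- 2.256206) / (-1.554).
  z_1 = (1.408 + 2.256206) / (-1.554) = -2.3579,   |z_1| = 2.3579.
  z_2 = (1.408 - 2.256206) / (-1.554) = 0.5458,   |z_2| = 0.5458.
Moduli of all roots: 2.3579, 0.5458.
All moduli strictly greater than 1? No.
Verdict: Not invertible.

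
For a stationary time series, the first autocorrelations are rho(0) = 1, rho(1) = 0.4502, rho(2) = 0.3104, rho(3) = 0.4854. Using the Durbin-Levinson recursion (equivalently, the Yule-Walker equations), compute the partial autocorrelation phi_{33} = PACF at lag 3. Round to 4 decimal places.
\phi_{33} = 0.3880

The PACF at lag k is phi_{kk}, the last component of the solution
to the Yule-Walker system G_k phi = r_k where
  (G_k)_{ij} = rho(|i - j|), (r_k)_i = rho(i), i,j = 1..k.
Equivalently, Durbin-Levinson gives phi_{kk} iteratively:
  phi_{11} = rho(1)
  phi_{kk} = [rho(k) - sum_{j=1..k-1} phi_{k-1,j} rho(k-j)]
            / [1 - sum_{j=1..k-1} phi_{k-1,j} rho(j)],
  phi_{k,j} = phi_{k-1,j} - phi_{kk} phi_{k-1,k-j},  j = 1..k-1.
Step k = 1:
  phi_11 = rho(1) = 0.4502.
Step k = 2:
  phi_22 = [rho(2) - phi_11 rho(1)] / [1 - phi_11 rho(1)] = [0.3104 - (0.4502)(0.4502)] / [1 - (0.4502)(0.4502)]
         = 0.10771996 / 0.79731996 = 0.135103.
  Update: phi_21 = phi_11 - phi_22 phi_11 = 0.4502 - (0.135103)(0.4502) = 0.389377.
Step k = 3:
  phi_33 = [rho(3) - phi_21 rho(2) - phi_22 rho(1)] / [1 - phi_21 rho(1) - phi_22 rho(2)]
    numerator   = 0.4854 - (0.389377)(0.3104) - (0.135103)(0.4502) = 0.30371426
    denominator = 1 - (0.389377)(0.4502) - (0.135103)(0.3104) = 0.78276672
  phi_33 = 0.30371426 / 0.78276672 = 0.388.
Therefore phi_{33} = 0.3880.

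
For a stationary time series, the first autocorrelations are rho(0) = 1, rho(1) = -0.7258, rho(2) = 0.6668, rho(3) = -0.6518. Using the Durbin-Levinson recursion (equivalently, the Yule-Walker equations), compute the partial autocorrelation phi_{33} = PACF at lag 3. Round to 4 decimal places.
\phi_{33} = -0.2230

The PACF at lag k is phi_{kk}, the last component of the solution
to the Yule-Walker system G_k phi = r_k where
  (G_k)_{ij} = rho(|i - j|), (r_k)_i = rho(i), i,j = 1..k.
Equivalently, Durbin-Levinson gives phi_{kk} iteratively:
  phi_{11} = rho(1)
  phi_{kk} = [rho(k) - sum_{j=1..k-1} phi_{k-1,j} rho(k-j)]
            / [1 - sum_{j=1..k-1} phi_{k-1,j} rho(j)],
  phi_{k,j} = phi_{k-1,j} - phi_{kk} phi_{k-1,k-j},  j = 1..k-1.
Step k = 1:
  phi_11 = rho(1) = -0.7258.
Step k = 2:
  phi_22 = [rho(2) - phi_11 rho(1)] / [1 - phi_11 rho(1)] = [0.6668 - (-0.7258)(-0.7258)] / [1 - (-0.7258)(-0.7258)]
         = 0.14001436 / 0.47321436 = 0.295879.
  Update: phi_21 = phi_11 - phi_22 phi_11 = -0.7258 - (0.295879)(-0.7258) = -0.511051.
Step k = 3:
  phi_33 = [rho(3) - phi_21 rho(2) - phi_22 rho(1)] / [1 - phi_21 rho(1) - phi_22 rho(2)]
    numerator   = -0.6518 - (-0.511051)(0.6668) - (0.295879)(-0.7258) = -0.09628211
    denominator = 1 - (-0.511051)(-0.7258) - (0.295879)(0.6668) = 0.431787
  phi_33 = -0.09628211 / 0.431787 = -0.223.
Therefore phi_{33} = -0.2230.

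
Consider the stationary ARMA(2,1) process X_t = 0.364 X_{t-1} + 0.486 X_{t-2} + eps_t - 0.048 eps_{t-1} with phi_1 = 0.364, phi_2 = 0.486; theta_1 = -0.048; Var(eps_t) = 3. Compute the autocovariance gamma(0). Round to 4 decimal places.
\gamma(0) = 7.3617

Multiply the model equation by X_{t-k} and take expectations. With theta_0 = psi_0 = 1 and psi_j the MA(infinity) weights, this gives
  gamma(k) - sum_i phi_i gamma(k-i) = c_k,
  c_k = sigma^2 * sum_{j=k..q} theta_j psi_{j-k}   (c_k = 0 for k > q),
using gamma(-m) = gamma(m).
psi-weights needed (psi_j = theta_j + sum_i phi_i psi_{j-i}):
  psi_1 = theta_1 + phi_1 = -0.048 + (0.364) = 0.316
Right-hand sides:
  c_0 = sigma^2 (1 + theta_1 psi_1) = 3 * (1 + (-0.048)(0.316)) = 3 * 0.984832 = 2.954496
  c_1 = sigma^2 theta_1 = 3 * (-0.048) = -0.144
  c_2 = 0
Equations for k = 0, 1, 2 (AR order 2, c_2 = 0):
  (E0) gamma(0) = phi_1 gamma(1) + phi_2 gamma(2) + c_0
  (E1) gamma(1) = phi_1 gamma(0) + phi_2 gamma(1) + c_1
  (E2) gamma(2) = phi_1 gamma(1) + phi_2 gamma(0)
From (E1): gamma(1) = A gamma(0) + B with
  A = phi_1 / (1 - phi_2) = 0.364 / 0.514 = 0.708171,   B = c_1 / (1 - phi_2) = -0.144 / 0.514 = -0.280156.
Insert (E2) into (E0): gamma(0) (1 - phi_2^2) = phi_1 (1 + phi_2) gamma(1) + c_0.
  phi_1 (1 + phi_2) = (0.364)(1.486) = 0.540904,   1 - phi_2^2 = 0.763804.
Replace gamma(1) by A gamma(0) + B and collect gamma(0):
  gamma(0) [0.763804 - (0.540904)(0.708171)] = (0.540904)(-0.280156) + 2.954496
  gamma(0) * 0.380751 = 2.802959
  gamma(0) = 2.802959 / 0.380751 = 7.361651.
Therefore gamma(0) = 7.3617 (to 4 decimal places).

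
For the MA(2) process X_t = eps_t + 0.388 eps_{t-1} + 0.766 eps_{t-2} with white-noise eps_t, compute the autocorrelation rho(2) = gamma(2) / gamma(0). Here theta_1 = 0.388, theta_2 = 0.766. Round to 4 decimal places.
\rho(2) = 0.4409

For an MA(q) process with theta_0 = 1, the autocovariance is
  gamma(k) = sigma^2 * sum_{i=0..q-k} theta_i * theta_{i+k},
and rho(k) = gamma(k) / gamma(0). Sigma^2 cancels.
  numerator   = (1)*(0.766) = 0.766.
  denominator = (1)^2 + (0.388)^2 + (0.766)^2 = 1.7373.
  rho(2) = 0.766 / 1.7373 = 0.4409.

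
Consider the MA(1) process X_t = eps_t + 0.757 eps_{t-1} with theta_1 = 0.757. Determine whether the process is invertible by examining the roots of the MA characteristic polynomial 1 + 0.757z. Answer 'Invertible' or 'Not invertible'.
\text{Invertible}

The MA(q) characteristic polynomial is P(z) = 1 + 0.757z.
Invertibility requires all roots to lie outside the unit circle, i.e. |z| > 1 for every root.
This is linear in z: 1 + (0.757) z = 0  =>  z = -1/(0.757) = -1.321004,  |z| = 1.321004.
Moduli of all roots: 1.3210.
All moduli strictly greater than 1? Yes.
Verdict: Invertible.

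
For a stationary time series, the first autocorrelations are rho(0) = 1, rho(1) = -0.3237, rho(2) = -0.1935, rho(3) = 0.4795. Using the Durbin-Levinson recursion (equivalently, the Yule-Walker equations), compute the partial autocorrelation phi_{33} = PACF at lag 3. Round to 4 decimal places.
\phi_{33} = 0.3621

The PACF at lag k is phi_{kk}, the last component of the solution
to the Yule-Walker system G_k phi = r_k where
  (G_k)_{ij} = rho(|i - j|), (r_k)_i = rho(i), i,j = 1..k.
Equivalently, Durbin-Levinson gives phi_{kk} iteratively:
  phi_{11} = rho(1)
  phi_{kk} = [rho(k) - sum_{j=1..k-1} phi_{k-1,j} rho(k-j)]
            / [1 - sum_{j=1..k-1} phi_{k-1,j} rho(j)],
  phi_{k,j} = phi_{k-1,j} - phi_{kk} phi_{k-1,k-j},  j = 1..k-1.
Step k = 1:
  phi_11 = rho(1) = -0.3237.
Step k = 2:
  phi_22 = [rho(2) - phi_11 rho(1)] / [1 - phi_11 rho(1)] = [-0.1935 - (-0.3237)(-0.3237)] / [1 - (-0.3237)(-0.3237)]
         = -0.29828169 / 0.89521831 = -0.333194.
  Update: phi_21 = phi_11 - phi_22 phi_11 = -0.3237 - (-0.333194)(-0.3237) = -0.431555.
Step k = 3:
  phi_33 = [rho(3) - phi_21 rho(2) - phi_22 rho(1)] / [1 - phi_21 rho(1) - phi_22 rho(2)]
    numerator   = 0.4795 - (-0.431555)(-0.1935) - (-0.333194)(-0.3237) = 0.28813909
    denominator = 1 - (-0.431555)(-0.3237) - (-0.333194)(-0.1935) = 0.79583253
  phi_33 = 0.28813909 / 0.79583253 = 0.3621.
Therefore phi_{33} = 0.3621.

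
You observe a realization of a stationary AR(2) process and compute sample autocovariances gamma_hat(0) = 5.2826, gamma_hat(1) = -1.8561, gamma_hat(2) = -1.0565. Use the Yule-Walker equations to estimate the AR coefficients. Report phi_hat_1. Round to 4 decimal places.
\hat\phi_{1} = -0.4810

The Yule-Walker equations for an AR(p) process read, in matrix form,
  Gamma_p phi = r_p,   with   (Gamma_p)_{ij} = gamma(|i - j|),
                       (r_p)_i = gamma(i),   i,j = 1..p.
Substitute the sample gammas (Toeplitz matrix and right-hand side of size 2):
  Gamma_p = [[5.2826, -1.8561], [-1.8561, 5.2826]]
  r_p     = [-1.8561, -1.0565]
Written out:
  5.2826 phi_1 - 1.8561 phi_2 = -1.8561
  -1.8561 phi_1 + 5.2826 phi_2 = -1.0565
Solve by Cramer's rule:
  det = gamma(0)^2 - gamma(1)^2 = (5.2826)^2 - (-1.8561)^2 = 27.90586276 - 3.44510721 = 24.46075555
  phi_hat_1 = [gamma(1) gamma(0) - gamma(1) gamma(2)] / det = [(-1.8561)(5.2826) - (-1.8561)(-1.0565)] / 24.46075555 = -11.76600351 / 24.46075555 = -0.481
  phi_hat_2 = [gamma(0) gamma(2) - gamma(1)^2] / det = [(5.2826)(-1.0565) - (-1.8561)^2] / 24.46075555 = -9.02617411 / 24.46075555 = -0.369
So phi_hat = [-0.4810, -0.3690].
Therefore phi_hat_1 = -0.4810.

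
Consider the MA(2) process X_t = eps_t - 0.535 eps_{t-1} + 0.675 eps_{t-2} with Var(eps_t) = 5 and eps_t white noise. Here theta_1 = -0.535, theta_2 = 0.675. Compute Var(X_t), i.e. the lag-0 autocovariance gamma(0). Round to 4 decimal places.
\gamma(0) = 8.7093

For an MA(q) process X_t = eps_t + sum_i theta_i eps_{t-i} with
Var(eps_t) = sigma^2, the variance is
  gamma(0) = sigma^2 * (1 + sum_i theta_i^2).
  sum_i theta_i^2 = (-0.535)^2 + (0.675)^2 = 0.286225 + 0.455625 = 0.74185.
  gamma(0) = 5 * (1 + 0.74185) = 5 * 1.74185 = 8.70925, which rounds to 8.7093.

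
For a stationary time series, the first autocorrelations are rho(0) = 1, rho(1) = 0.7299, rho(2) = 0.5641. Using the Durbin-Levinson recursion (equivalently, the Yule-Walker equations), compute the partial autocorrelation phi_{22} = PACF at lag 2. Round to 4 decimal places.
\phi_{22} = 0.0671

The PACF at lag k is phi_{kk}, the last component of the solution
to the Yule-Walker system G_k phi = r_k where
  (G_k)_{ij} = rho(|i - j|), (r_k)_i = rho(i), i,j = 1..k.
Equivalently, Durbin-Levinson gives phi_{kk} iteratively:
  phi_{11} = rho(1)
  phi_{kk} = [rho(k) - sum_{j=1..k-1} phi_{k-1,j} rho(k-j)]
            / [1 - sum_{j=1..k-1} phi_{k-1,j} rho(j)],
  phi_{k,j} = phi_{k-1,j} - phi_{kk} phi_{k-1,k-j},  j = 1..k-1.
Step k = 1:
  phi_11 = rho(1) = 0.7299.
Step k = 2:
  phi_22 = [rho(2) - phi_11 rho(1)] / [1 - phi_11 rho(1)] = [0.5641 - (0.7299)(0.7299)] / [1 - (0.7299)(0.7299)]
         = 0.03134599 / 0.46724599 = 0.0671.
Therefore phi_{22} = 0.0671.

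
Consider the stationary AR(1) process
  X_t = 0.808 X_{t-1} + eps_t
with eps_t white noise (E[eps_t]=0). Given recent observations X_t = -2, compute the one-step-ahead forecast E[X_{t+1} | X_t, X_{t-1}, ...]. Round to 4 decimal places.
E[X_{t+1} \mid \mathcal F_t] = -1.6160

For an AR(p) model X_t = c + sum_i phi_i X_{t-i} + eps_t, the
one-step-ahead conditional mean is
  E[X_{t+1} | X_t, ...] = c + sum_i phi_i X_{t+1-i}.
Substitute known values:
  E[X_{t+1} | ...] = (0.808) * (-2)
                   = -1.6160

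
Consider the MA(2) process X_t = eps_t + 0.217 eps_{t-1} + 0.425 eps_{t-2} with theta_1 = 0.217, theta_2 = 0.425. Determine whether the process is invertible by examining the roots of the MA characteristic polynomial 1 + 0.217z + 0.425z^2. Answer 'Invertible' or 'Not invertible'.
\text{Invertible}

The MA(q) characteristic polynomial is P(z) = 1 + 0.217z + 0.425z^2.
Invertibility requires all roots to lie outside the unit circle, i.e. |z| > 1 for every root.
Set 1 + (0.217) z + (0.425) z^2 = 0, i.e. a z^2 + b z + c = 0 with a = 0.425, b = 0.217, c = 1.
Discriminant D = b^2 - 4ac = (0.217)^2 - 4*(0.425)*1 = 0.047089 - (1.7) = -1.652911.
D < 0, so the roots are the complex-conjugate pair z = (-b +/- i sqrt(-D)) / (2a) = -0.2553 +/- 1.5125i.
For a conjugate pair |z|^2 = z * conj(z) = (product of roots) = c/a = 1/(0.425) = 2.352941, so |z| = sqrt(2.352941) = 1.5339 for both roots.
Moduli of all roots: 1.5339, 1.5339.
All moduli strictly greater than 1? Yes.
Verdict: Invertible.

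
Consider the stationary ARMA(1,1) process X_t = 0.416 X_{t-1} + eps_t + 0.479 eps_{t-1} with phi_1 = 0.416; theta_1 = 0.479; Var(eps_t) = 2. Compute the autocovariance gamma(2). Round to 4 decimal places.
\gamma(2) = 1.0799

Multiply the model equation by X_{t-k} and take expectations. With theta_0 = psi_0 = 1 and psi_j the MA(infinity) weights, this gives
  gamma(k) - sum_i phi_i gamma(k-i) = c_k,
  c_k = sigma^2 * sum_{j=k..q} theta_j psi_{j-k}   (c_k = 0 for k > q),
using gamma(-m) = gamma(m).
psi-weights needed (psi_j = theta_j + sum_i phi_i psi_{j-i}):
  psi_1 = theta_1 + phi_1 = 0.479 + (0.416) = 0.895
Right-hand sides:
  c_0 = sigma^2 (1 + theta_1 psi_1) = 2 * (1 + (0.479)(0.895)) = 2 * 1.428705 = 2.85741
  c_1 = sigma^2 theta_1 = 2 * (0.479) = 0.958
  c_2 = 0
Equations for k = 0 and k = 1 (AR order 1):
  gamma(0) = phi_1 gamma(1) + c_0
  gamma(1) = phi_1 gamma(0) + c_1
Substituting the second into the first: gamma(0) (1 - phi_1^2) = c_0 + phi_1 c_1, so
  gamma(0) = (c_0 + phi_1 c_1) / (1 - phi_1^2) = (2.85741 + (0.416)(0.958)) / (1 - (0.416)^2) = 3.255938 / 0.826944 = 3.937314.
  gamma(1) = phi_1 gamma(0) + c_1 = (0.416)(3.937314) + (0.958) = 2.595923.
For k = 2 (> q): gamma(2) = phi_1 gamma(1) = (0.416)(2.595923) = 1.079904.
Therefore gamma(2) = 1.0799 (to 4 decimal places).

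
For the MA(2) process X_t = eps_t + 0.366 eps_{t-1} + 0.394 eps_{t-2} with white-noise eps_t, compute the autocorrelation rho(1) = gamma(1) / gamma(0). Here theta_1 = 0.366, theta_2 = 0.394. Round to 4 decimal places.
\rho(1) = 0.3958

For an MA(q) process with theta_0 = 1, the autocovariance is
  gamma(k) = sigma^2 * sum_{i=0..q-k} theta_i * theta_{i+k},
and rho(k) = gamma(k) / gamma(0). Sigma^2 cancels.
  numerator   = (1)*(0.366) + (0.366)*(0.394) = 0.510204.
  denominator = (1)^2 + (0.366)^2 + (0.394)^2 = 1.289192.
  rho(1) = 0.510204 / 1.289192 = 0.3958.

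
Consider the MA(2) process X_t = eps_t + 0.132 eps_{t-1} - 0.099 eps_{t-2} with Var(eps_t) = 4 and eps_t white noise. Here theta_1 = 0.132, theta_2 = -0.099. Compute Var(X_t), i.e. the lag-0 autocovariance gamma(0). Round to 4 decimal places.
\gamma(0) = 4.1089

For an MA(q) process X_t = eps_t + sum_i theta_i eps_{t-i} with
Var(eps_t) = sigma^2, the variance is
  gamma(0) = sigma^2 * (1 + sum_i theta_i^2).
  sum_i theta_i^2 = (0.132)^2 + (-0.099)^2 = 0.017424 + 0.009801 = 0.027225.
  gamma(0) = 4 * (1 + 0.027225) = 4 * 1.027225 = 4.1089.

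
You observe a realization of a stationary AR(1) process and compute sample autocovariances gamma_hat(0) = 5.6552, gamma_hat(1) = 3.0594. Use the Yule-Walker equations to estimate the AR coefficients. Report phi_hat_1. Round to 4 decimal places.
\hat\phi_{1} = 0.5410

The Yule-Walker equations for an AR(p) process read, in matrix form,
  Gamma_p phi = r_p,   with   (Gamma_p)_{ij} = gamma(|i - j|),
                       (r_p)_i = gamma(i),   i,j = 1..p.
Substitute the sample gammas (Toeplitz matrix and right-hand side of size 1):
  Gamma_p = [[5.6552]]
  r_p     = [3.0594]
With p = 1 this is the single equation gamma(0) phi_1 = gamma(1):
  phi_hat_1 = gamma(1) / gamma(0) = 3.0594 / 5.6552 = 0.5410.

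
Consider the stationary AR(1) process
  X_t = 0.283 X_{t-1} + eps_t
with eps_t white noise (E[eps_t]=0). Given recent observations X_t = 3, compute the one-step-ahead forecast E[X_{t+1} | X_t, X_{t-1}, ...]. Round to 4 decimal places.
E[X_{t+1} \mid \mathcal F_t] = 0.8490

For an AR(p) model X_t = c + sum_i phi_i X_{t-i} + eps_t, the
one-step-ahead conditional mean is
  E[X_{t+1} | X_t, ...] = c + sum_i phi_i X_{t+1-i}.
Substitute known values:
  E[X_{t+1} | ...] = (0.283) * (3)
                   = 0.8490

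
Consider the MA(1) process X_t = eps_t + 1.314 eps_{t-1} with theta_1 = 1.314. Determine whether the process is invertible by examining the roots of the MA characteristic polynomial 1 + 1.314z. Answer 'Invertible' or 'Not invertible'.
\text{Not invertible}

The MA(q) characteristic polynomial is P(z) = 1 + 1.314z.
Invertibility requires all roots to lie outside the unit circle, i.e. |z| > 1 for every root.
This is linear in z: 1 + (1.314) z = 0  =>  z = -1/(1.314) = -0.761035,  |z| = 0.761035.
Moduli of all roots: 0.7610.
All moduli strictly greater than 1? No.
Verdict: Not invertible.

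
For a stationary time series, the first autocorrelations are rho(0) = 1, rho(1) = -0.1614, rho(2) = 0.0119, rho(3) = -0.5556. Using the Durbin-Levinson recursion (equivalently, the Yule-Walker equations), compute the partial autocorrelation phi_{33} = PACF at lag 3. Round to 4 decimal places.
\phi_{33} = -0.5710

The PACF at lag k is phi_{kk}, the last component of the solution
to the Yule-Walker system G_k phi = r_k where
  (G_k)_{ij} = rho(|i - j|), (r_k)_i = rho(i), i,j = 1..k.
Equivalently, Durbin-Levinson gives phi_{kk} iteratively:
  phi_{11} = rho(1)
  phi_{kk} = [rho(k) - sum_{j=1..k-1} phi_{k-1,j} rho(k-j)]
            / [1 - sum_{j=1..k-1} phi_{k-1,j} rho(j)],
  phi_{k,j} = phi_{k-1,j} - phi_{kk} phi_{k-1,k-j},  j = 1..k-1.
Step k = 1:
  phi_11 = rho(1) = -0.1614.
Step k = 2:
  phi_22 = [rho(2) - phi_11 rho(1)] / [1 - phi_11 rho(1)] = [0.0119 - (-0.1614)(-0.1614)] / [1 - (-0.1614)(-0.1614)]
         = -0.01414996 / 0.97395004 = -0.014528.
  Update: phi_21 = phi_11 - phi_22 phi_11 = -0.1614 - (-0.014528)(-0.1614) = -0.163745.
Step k = 3:
  phi_33 = [rho(3) - phi_21 rho(2) - phi_22 rho(1)] / [1 - phi_21 rho(1) - phi_22 rho(2)]
    numerator   = -0.5556 - (-0.163745)(0.0119) - (-0.014528)(-0.1614) = -0.55599632
    denominator = 1 - (-0.163745)(-0.1614) - (-0.014528)(0.0119) = 0.97374446
  phi_33 = -0.55599632 / 0.97374446 = -0.571.
Therefore phi_{33} = -0.5710.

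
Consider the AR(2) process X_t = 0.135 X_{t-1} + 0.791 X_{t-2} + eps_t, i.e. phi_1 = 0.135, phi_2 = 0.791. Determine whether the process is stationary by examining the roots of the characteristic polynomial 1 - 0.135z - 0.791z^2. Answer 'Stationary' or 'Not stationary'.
\text{Stationary}

The AR(p) characteristic polynomial is P(z) = 1 - 0.135z - 0.791z^2.
Stationarity requires all roots to lie outside the unit circle, i.e. |z| > 1 for every root.
Set 1 + (-0.135) z + (-0.791) z^2 = 0, i.e. a z^2 + b z + c = 0 with a = -0.791, b = -0.135, c = 1.
Discriminant D = b^2 - 4ac = (-0.135)^2 - 4*(-0.791)*1 = 0.018225 - (-3.164) = 3.182225.
D >= 0, so the roots are real: z = (-b +/- sqrt(D)) / (2a) = (0.135 +/- 1.783879) / (-1.582).
  z_1 = (0.135 + 1.783879) / (-1.582) = -1.2129,   |z_1| = 1.2129.
  z_2 = (0.135 - 1.783879) / (-1.582) = 1.0423,   |z_2| = 1.0423.
Moduli of all roots: 1.2129, 1.0423.
All moduli strictly greater than 1? Yes.
Verdict: Stationary.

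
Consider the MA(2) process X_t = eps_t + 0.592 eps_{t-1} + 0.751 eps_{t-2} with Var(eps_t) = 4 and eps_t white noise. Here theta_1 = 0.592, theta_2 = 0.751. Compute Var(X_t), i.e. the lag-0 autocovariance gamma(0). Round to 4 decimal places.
\gamma(0) = 7.6579

For an MA(q) process X_t = eps_t + sum_i theta_i eps_{t-i} with
Var(eps_t) = sigma^2, the variance is
  gamma(0) = sigma^2 * (1 + sum_i theta_i^2).
  sum_i theta_i^2 = (0.592)^2 + (0.751)^2 = 0.350464 + 0.564001 = 0.914465.
  gamma(0) = 4 * (1 + 0.914465) = 4 * 1.914465 = 7.65786, which rounds to 7.6579.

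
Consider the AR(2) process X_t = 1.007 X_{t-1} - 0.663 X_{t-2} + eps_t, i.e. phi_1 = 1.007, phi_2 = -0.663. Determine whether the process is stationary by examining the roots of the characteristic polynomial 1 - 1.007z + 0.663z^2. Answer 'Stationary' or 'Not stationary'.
\text{Stationary}

The AR(p) characteristic polynomial is P(z) = 1 - 1.007z + 0.663z^2.
Stationarity requires all roots to lie outside the unit circle, i.e. |z| > 1 for every root.
Set 1 + (-1.007) z + (0.663) z^2 = 0, i.e. a z^2 + b z + c = 0 with a = 0.663, b = -1.007, c = 1.
Discriminant D = b^2 - 4ac = (-1.007)^2 - 4*(0.663)*1 = 1.014049 - (2.652) = -1.637951.
D < 0, so the roots are the complex-conjugate pair z = (-b +/- i sqrt(-D)) / (2a) = 0.7594 +/- 0.9652i.
For a conjugate pair |z|^2 = z * conj(z) = (product of roots) = c/a = 1/(0.663) = 1.508296, so |z| = sqrt(1.508296) = 1.2281 for both roots.
Moduli of all roots: 1.2281, 1.2281.
All moduli strictly greater than 1? Yes.
Verdict: Stationary.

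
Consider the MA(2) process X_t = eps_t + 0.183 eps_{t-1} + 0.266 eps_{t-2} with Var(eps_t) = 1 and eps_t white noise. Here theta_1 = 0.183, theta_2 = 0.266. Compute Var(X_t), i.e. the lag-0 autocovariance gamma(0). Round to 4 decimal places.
\gamma(0) = 1.1042

For an MA(q) process X_t = eps_t + sum_i theta_i eps_{t-i} with
Var(eps_t) = sigma^2, the variance is
  gamma(0) = sigma^2 * (1 + sum_i theta_i^2).
  sum_i theta_i^2 = (0.183)^2 + (0.266)^2 = 0.033489 + 0.070756 = 0.104245.
  gamma(0) = 1 * (1 + 0.104245) = 1 * 1.104245 = 1.104245, which rounds to 1.1042.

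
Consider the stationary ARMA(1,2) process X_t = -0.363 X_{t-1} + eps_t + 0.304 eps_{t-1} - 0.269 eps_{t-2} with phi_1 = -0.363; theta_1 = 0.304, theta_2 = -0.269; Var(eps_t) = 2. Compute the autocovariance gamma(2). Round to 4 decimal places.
\gamma(2) = -0.4872

Multiply the model equation by X_{t-k} and take expectations. With theta_0 = psi_0 = 1 and psi_j the MA(infinity) weights, this gives
  gamma(k) - sum_i phi_i gamma(k-i) = c_k,
  c_k = sigma^2 * sum_{j=k..q} theta_j psi_{j-k}   (c_k = 0 for k > q),
using gamma(-m) = gamma(m).
psi-weights needed (psi_j = theta_j + sum_i phi_i psi_{j-i}):
  psi_1 = theta_1 + phi_1 = 0.304 + (-0.363) = -0.059
  psi_2 = theta_2 + phi_1 psi_1 = -0.269 + (-0.363)(-0.059) = -0.247583
Right-hand sides:
  c_0 = sigma^2 (1 + theta_1 psi_1 + theta_2 psi_2) = 2 * (1 + (0.304)(-0.059) + (-0.269)(-0.247583)) = 2 * 1.048664 = 2.097328
  c_1 = sigma^2 (theta_1 + theta_2 psi_1) = 2 * (0.304 + (-0.269)(-0.059)) = 0.639742
  c_2 = sigma^2 theta_2 = 2 * (-0.269) = -0.538
Equations for k = 0 and k = 1 (AR order 1):
  gamma(0) = phi_1 gamma(1) + c_0
  gamma(1) = phi_1 gamma(0) + c_1
Substituting the second into the first: gamma(0) (1 - phi_1^2) = c_0 + phi_1 c_1, so
  gamma(0) = (c_0 + phi_1 c_1) / (1 - phi_1^2) = (2.097328 + (-0.363)(0.639742)) / (1 - (-0.363)^2) = 1.865101 / 0.868231 = 2.148163.
  gamma(1) = phi_1 gamma(0) + c_1 = (-0.363)(2.148163) + (0.639742) = -0.140041.
For k = 2: gamma(2) = phi_1 gamma(1) + c_2
  = (-0.363)(-0.140041) + (-0.538) = -0.487165.
Therefore gamma(2) = -0.4872 (to 4 decimal places).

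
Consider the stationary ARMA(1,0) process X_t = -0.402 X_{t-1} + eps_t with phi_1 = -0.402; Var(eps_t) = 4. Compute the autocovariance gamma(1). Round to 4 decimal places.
\gamma(1) = -1.9179

Multiply the model equation by X_{t-k} and take expectations. With theta_0 = psi_0 = 1 and psi_j the MA(infinity) weights, this gives
  gamma(k) - sum_i phi_i gamma(k-i) = c_k,
  c_k = sigma^2 * sum_{j=k..q} theta_j psi_{j-k}   (c_k = 0 for k > q),
using gamma(-m) = gamma(m).
Pure AR (q = 0): c_0 = sigma^2 = 4, c_k = 0 for k >= 1.
Equations for k = 0 and k = 1 (AR order 1):
  gamma(0) = phi_1 gamma(1) + c_0
  gamma(1) = phi_1 gamma(0) + c_1
Substituting the second into the first: gamma(0) (1 - phi_1^2) = c_0 + phi_1 c_1, so
  gamma(0) = c_0 / (1 - phi_1^2) = 4 / (1 - (-0.402)^2) = 4 / 0.838396 = 4.771015.
  gamma(1) = phi_1 gamma(0) = (-0.402)(4.771015) = -1.917948.
Therefore gamma(1) = -1.9179 (to 4 decimal places).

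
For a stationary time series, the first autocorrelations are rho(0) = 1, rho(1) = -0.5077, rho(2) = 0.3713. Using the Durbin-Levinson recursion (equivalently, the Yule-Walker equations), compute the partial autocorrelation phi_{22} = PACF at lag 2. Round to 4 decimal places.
\phi_{22} = 0.1530

The PACF at lag k is phi_{kk}, the last component of the solution
to the Yule-Walker system G_k phi = r_k where
  (G_k)_{ij} = rho(|i - j|), (r_k)_i = rho(i), i,j = 1..k.
Equivalently, Durbin-Levinson gives phi_{kk} iteratively:
  phi_{11} = rho(1)
  phi_{kk} = [rho(k) - sum_{j=1..k-1} phi_{k-1,j} rho(k-j)]
            / [1 - sum_{j=1..k-1} phi_{k-1,j} rho(j)],
  phi_{k,j} = phi_{k-1,j} - phi_{kk} phi_{k-1,k-j},  j = 1..k-1.
Step k = 1:
  phi_11 = rho(1) = -0.5077.
Step k = 2:
  phi_22 = [rho(2) - phi_11 rho(1)] / [1 - phi_11 rho(1)] = [0.3713 - (-0.5077)(-0.5077)] / [1 - (-0.5077)(-0.5077)]
         = 0.11354071 / 0.74224071 = 0.153.
Therefore phi_{22} = 0.1530.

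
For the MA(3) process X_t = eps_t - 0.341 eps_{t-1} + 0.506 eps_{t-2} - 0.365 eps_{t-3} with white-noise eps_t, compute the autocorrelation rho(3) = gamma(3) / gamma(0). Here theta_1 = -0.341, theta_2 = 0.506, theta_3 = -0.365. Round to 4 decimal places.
\rho(3) = -0.2424

For an MA(q) process with theta_0 = 1, the autocovariance is
  gamma(k) = sigma^2 * sum_{i=0..q-k} theta_i * theta_{i+k},
and rho(k) = gamma(k) / gamma(0). Sigma^2 cancels.
  numerator   = (1)*(-0.365) = -0.365.
  denominator = (1)^2 + (-0.341)^2 + (0.506)^2 + (-0.365)^2 = 1.505542.
  rho(3) = -0.365 / 1.505542 = -0.2424.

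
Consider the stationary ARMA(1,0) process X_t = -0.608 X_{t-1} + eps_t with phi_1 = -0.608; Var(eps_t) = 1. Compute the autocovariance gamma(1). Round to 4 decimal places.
\gamma(1) = -0.9646

Multiply the model equation by X_{t-k} and take expectations. With theta_0 = psi_0 = 1 and psi_j the MA(infinity) weights, this gives
  gamma(k) - sum_i phi_i gamma(k-i) = c_k,
  c_k = sigma^2 * sum_{j=k..q} theta_j psi_{j-k}   (c_k = 0 for k > q),
using gamma(-m) = gamma(m).
Pure AR (q = 0): c_0 = sigma^2 = 1, c_k = 0 for k >= 1.
Equations for k = 0 and k = 1 (AR order 1):
  gamma(0) = phi_1 gamma(1) + c_0
  gamma(1) = phi_1 gamma(0) + c_1
Substituting the second into the first: gamma(0) (1 - phi_1^2) = c_0 + phi_1 c_1, so
  gamma(0) = c_0 / (1 - phi_1^2) = 1 / (1 - (-0.608)^2) = 1 / 0.630336 = 1.586455.
  gamma(1) = phi_1 gamma(0) = (-0.608)(1.586455) = -0.964565.
Therefore gamma(1) = -0.9646 (to 4 decimal places).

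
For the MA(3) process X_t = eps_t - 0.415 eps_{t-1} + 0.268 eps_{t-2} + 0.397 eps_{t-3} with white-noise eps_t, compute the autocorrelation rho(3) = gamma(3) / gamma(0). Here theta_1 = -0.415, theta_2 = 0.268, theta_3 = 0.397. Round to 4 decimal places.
\rho(3) = 0.2832

For an MA(q) process with theta_0 = 1, the autocovariance is
  gamma(k) = sigma^2 * sum_{i=0..q-k} theta_i * theta_{i+k},
and rho(k) = gamma(k) / gamma(0). Sigma^2 cancels.
  numerator   = (1)*(0.397) = 0.397.
  denominator = (1)^2 + (-0.415)^2 + (0.268)^2 + (0.397)^2 = 1.401658.
  rho(3) = 0.397 / 1.401658 = 0.2832.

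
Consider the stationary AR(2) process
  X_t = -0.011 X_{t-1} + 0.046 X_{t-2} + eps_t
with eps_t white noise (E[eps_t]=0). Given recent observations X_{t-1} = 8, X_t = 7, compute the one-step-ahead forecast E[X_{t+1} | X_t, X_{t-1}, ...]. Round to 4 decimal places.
E[X_{t+1} \mid \mathcal F_t] = 0.2910

For an AR(p) model X_t = c + sum_i phi_i X_{t-i} + eps_t, the
one-step-ahead conditional mean is
  E[X_{t+1} | X_t, ...] = c + sum_i phi_i X_{t+1-i}.
Substitute known values:
  E[X_{t+1} | ...] = (-0.011) * (7) + (0.046) * (8)
                   = 0.2910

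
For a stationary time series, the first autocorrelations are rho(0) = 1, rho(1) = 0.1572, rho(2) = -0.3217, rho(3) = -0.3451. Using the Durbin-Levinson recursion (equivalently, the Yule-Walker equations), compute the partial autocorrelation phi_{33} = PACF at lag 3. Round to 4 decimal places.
\phi_{33} = -0.2590

The PACF at lag k is phi_{kk}, the last component of the solution
to the Yule-Walker system G_k phi = r_k where
  (G_k)_{ij} = rho(|i - j|), (r_k)_i = rho(i), i,j = 1..k.
Equivalently, Durbin-Levinson gives phi_{kk} iteratively:
  phi_{11} = rho(1)
  phi_{kk} = [rho(k) - sum_{j=1..k-1} phi_{k-1,j} rho(k-j)]
            / [1 - sum_{j=1..k-1} phi_{k-1,j} rho(j)],
  phi_{k,j} = phi_{k-1,j} - phi_{kk} phi_{k-1,k-j},  j = 1..k-1.
Step k = 1:
  phi_11 = rho(1) = 0.1572.
Step k = 2:
  phi_22 = [rho(2) - phi_11 rho(1)] / [1 - phi_11 rho(1)] = [-0.3217 - (0.1572)(0.1572)] / [1 - (0.1572)(0.1572)]
         = -0.34641184 / 0.97528816 = -0.355189.
  Update: phi_21 = phi_11 - phi_22 phi_11 = 0.1572 - (-0.355189)(0.1572) = 0.213036.
Step k = 3:
  phi_33 = [rho(3) - phi_21 rho(2) - phi_22 rho(1)] / [1 - phi_21 rho(1) - phi_22 rho(2)]
    numerator   = -0.3451 - (0.213036)(-0.3217) - (-0.355189)(0.1572) = -0.22073066
    denominator = 1 - (0.213036)(0.1572) - (-0.355189)(-0.3217) = 0.85224641
  phi_33 = -0.22073066 / 0.85224641 = -0.259.
Therefore phi_{33} = -0.2590.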